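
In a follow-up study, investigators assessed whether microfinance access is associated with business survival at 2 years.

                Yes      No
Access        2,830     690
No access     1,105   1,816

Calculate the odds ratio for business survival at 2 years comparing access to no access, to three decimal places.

Cells: a = 2830, b = 690, c = 1105, d = 1816.
OR = (a·d)/(b·c) = (2830 × 1816) / (690 × 1105) = 5139280 / 762450 = 6.74048
The odds of business survival at 2 years are about 6.74 times as high in the access group.

6.740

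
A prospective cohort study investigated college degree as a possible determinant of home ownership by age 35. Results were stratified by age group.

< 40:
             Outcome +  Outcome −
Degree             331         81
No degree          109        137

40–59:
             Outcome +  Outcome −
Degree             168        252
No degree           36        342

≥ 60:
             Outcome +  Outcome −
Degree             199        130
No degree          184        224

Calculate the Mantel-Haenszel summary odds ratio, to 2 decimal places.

OR_MH = Σ(aᵢdᵢ/nᵢ) / Σ(bᵢcᵢ/nᵢ), where nᵢ is the stratum total.
Stratum 1 (< 40): n = 658; a·d/n = 331·137/658 = 68.9164; b·c/n = 81·109/658 = 13.4179
Stratum 2 (40–59): n = 798; a·d/n = 168·342/798 = 72.0000; b·c/n = 252·36/798 = 11.3684
Stratum 3 (≥ 60): n = 737; a·d/n = 199·224/737 = 60.4830; b·c/n = 130·184/737 = 32.4559
OR_MH = (68.9164 + 72.0000 + 60.4830) / (13.4179 + 11.3684 + 32.4559) = 201.3995 / 57.2423 = 3.51837

3.52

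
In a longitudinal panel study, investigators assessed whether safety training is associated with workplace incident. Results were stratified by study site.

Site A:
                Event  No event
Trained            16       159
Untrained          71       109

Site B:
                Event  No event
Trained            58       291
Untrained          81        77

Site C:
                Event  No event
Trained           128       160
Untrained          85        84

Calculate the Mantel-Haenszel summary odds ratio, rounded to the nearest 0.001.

0.345

OR_MH = Σ(aᵢdᵢ/nᵢ) / Σ(bᵢcᵢ/nᵢ), where nᵢ is the stratum total.
Stratum 1 (Site A): n = 355; a·d/n = 16·109/355 = 4.9127; b·c/n = 159·71/355 = 31.8000
Stratum 2 (Site B): n = 507; a·d/n = 58·77/507 = 8.8087; b·c/n = 291·81/507 = 46.4911
Stratum 3 (Site C): n = 457; a·d/n = 128·84/457 = 23.5274; b·c/n = 160·85/457 = 29.7593
OR_MH = (4.9127 + 8.8087 + 23.5274) / (31.8000 + 46.4911 + 29.7593) = 37.2487 / 108.0504 = 0.34473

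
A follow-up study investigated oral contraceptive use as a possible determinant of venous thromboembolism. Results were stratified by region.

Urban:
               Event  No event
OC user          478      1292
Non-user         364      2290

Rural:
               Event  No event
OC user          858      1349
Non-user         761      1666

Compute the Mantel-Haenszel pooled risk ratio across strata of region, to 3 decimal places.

RR_MH = Σ(aᵢ·n₀ᵢ/nᵢ) / Σ(cᵢ·n₁ᵢ/nᵢ), with n₁ᵢ = aᵢ+bᵢ (exposed), n₀ᵢ = cᵢ+dᵢ (unexposed), nᵢ = n₁ᵢ+n₀ᵢ.
Stratum 1 (Urban): n₁ = 1770, n₀ = 2654, n = 4424; a·n₀/n = 478·2654/4424 = 286.7568; c·n₁/n = 364·1770/4424 = 145.6329
Stratum 2 (Rural): n₁ = 2207, n₀ = 2427, n = 4634; a·n₀/n = 858·2427/4634 = 449.3669; c·n₁/n = 761·2207/4634 = 362.4357
RR_MH = (286.7568 + 449.3669) / (145.6329 + 362.4357) = 736.1236 / 508.0686 = 1.44887

1.449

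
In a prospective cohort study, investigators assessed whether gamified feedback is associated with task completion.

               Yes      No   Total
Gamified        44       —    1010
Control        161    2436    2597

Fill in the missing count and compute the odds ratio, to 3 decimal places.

0.689

The missing cell is in the exposed row: 1010 − 44 = 966.
So a = 44, b = 966, c = 161, d = 2436.
OR = (a·d)/(b·c) = (44 × 2436) / (966 × 161) = 107184 / 155526 = 0.68917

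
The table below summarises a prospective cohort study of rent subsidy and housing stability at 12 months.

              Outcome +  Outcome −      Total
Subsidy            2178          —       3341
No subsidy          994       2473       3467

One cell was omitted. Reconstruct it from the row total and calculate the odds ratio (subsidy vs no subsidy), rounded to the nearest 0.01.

The missing cell is in the exposed row: 3341 − 2178 = 1163.
So a = 2178, b = 1163, c = 994, d = 2473.
OR = (a·d)/(b·c) = (2178 × 2473) / (1163 × 994) = 5386194 / 1156022 = 4.65925

4.66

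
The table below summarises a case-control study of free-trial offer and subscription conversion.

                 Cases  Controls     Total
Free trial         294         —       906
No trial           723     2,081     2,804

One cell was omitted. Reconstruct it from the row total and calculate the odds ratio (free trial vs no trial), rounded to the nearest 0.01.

The missing cell is in the exposed row: 906 − 294 = 612.
So a = 294, b = 612, c = 723, d = 2081.
OR = (a·d)/(b·c) = (294 × 2081) / (612 × 723) = 611814 / 442476 = 1.38271

1.38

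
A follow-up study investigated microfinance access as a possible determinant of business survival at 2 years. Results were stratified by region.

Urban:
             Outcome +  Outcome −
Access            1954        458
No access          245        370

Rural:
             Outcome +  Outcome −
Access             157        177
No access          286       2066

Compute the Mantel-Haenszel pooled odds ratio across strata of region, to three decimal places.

6.431

OR_MH = Σ(aᵢdᵢ/nᵢ) / Σ(bᵢcᵢ/nᵢ), where nᵢ is the stratum total.
Stratum 1 (Urban): n = 3027; a·d/n = 1954·370/3027 = 238.8437; b·c/n = 458·245/3027 = 37.0697
Stratum 2 (Rural): n = 2686; a·d/n = 157·2066/2686 = 120.7602; b·c/n = 177·286/2686 = 18.8466
OR_MH = (238.8437 + 120.7602) / (37.0697 + 18.8466) = 359.6040 / 55.9163 = 6.43111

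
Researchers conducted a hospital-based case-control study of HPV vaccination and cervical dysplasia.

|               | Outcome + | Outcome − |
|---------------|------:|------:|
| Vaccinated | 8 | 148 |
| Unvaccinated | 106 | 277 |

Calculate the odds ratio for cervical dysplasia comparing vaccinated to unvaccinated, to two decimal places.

0.14

Cells: a = 8, b = 148, c = 106, d = 277.
OR = (a·d)/(b·c) = (8 × 277) / (148 × 106) = 2216 / 15688 = 0.14125
Exposure is associated with lower odds of cervical dysplasia (OR = 0.14 < 1).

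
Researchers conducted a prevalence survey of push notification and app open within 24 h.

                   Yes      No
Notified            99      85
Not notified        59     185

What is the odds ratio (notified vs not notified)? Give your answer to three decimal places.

3.652

Cells: a = 99, b = 85, c = 59, d = 185.
OR = (a·d)/(b·c) = (99 × 185) / (85 × 59) = 18315 / 5015 = 3.65204
The odds of app open within 24 h are about 3.65 times as high in the notified group.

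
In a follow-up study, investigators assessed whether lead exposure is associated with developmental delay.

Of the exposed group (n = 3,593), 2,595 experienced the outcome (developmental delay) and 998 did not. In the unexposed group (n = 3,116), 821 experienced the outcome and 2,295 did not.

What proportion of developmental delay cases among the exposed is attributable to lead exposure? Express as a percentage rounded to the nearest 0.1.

63.5

From the description: a = 2595, b = 998, c = 821, d = 2295.
Risk in exposed = 2595/3593 = 0.72224; risk in unexposed = 821/3116 = 0.26348.
RR = 0.72224/0.26348 = 2.74116
AR% = (RR − 1)/RR × 100 = (2.74116 − 1)/2.74116 × 100 = 63.5191%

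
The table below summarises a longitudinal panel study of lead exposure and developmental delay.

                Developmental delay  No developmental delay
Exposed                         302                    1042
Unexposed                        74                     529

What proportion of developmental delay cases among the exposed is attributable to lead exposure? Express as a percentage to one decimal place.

Cells: a = 302, b = 1042, c = 74, d = 529.
Risk in exposed = 302/1344 = 0.22470; risk in unexposed = 74/603 = 0.12272.
RR = 0.22470/0.12272 = 1.83102
AR% = (RR − 1)/RR × 100 = (1.83102 − 1)/1.83102 × 100 = 45.3857%

45.4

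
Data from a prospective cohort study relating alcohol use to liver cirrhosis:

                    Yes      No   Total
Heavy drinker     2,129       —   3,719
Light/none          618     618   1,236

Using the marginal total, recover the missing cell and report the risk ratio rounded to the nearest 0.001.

1.145

The missing cell is in the exposed row: 3719 − 2129 = 1590.
So a = 2129, b = 1590, c = 618, d = 618.
RR = [a/(a+b)] / [c/(c+d)] = (2129/3719) / (618/1236) = 0.57247/0.50000 = 1.14493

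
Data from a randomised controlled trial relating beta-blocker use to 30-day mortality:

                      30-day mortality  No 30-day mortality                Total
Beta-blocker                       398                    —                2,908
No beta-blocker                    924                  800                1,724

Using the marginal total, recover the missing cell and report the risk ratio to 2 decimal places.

The missing cell is in the exposed row: 2908 − 398 = 2510.
So a = 398, b = 2510, c = 924, d = 800.
RR = [a/(a+b)] / [c/(c+d)] = (398/2908) / (924/1724) = 0.13686/0.53596 = 0.25536

0.26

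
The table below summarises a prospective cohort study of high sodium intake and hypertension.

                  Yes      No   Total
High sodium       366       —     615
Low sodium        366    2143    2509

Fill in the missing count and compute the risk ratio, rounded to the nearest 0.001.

The missing cell is in the exposed row: 615 − 366 = 249.
So a = 366, b = 249, c = 366, d = 2143.
RR = [a/(a+b)] / [c/(c+d)] = (366/615) / (366/2509) = 0.59512/0.14587 = 4.07967

4.080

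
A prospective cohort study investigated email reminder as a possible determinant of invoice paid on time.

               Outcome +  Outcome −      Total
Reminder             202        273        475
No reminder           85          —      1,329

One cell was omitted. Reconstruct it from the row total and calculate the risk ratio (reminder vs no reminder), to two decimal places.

The missing cell is in the unexposed row: 1329 − 85 = 1244.
So a = 202, b = 273, c = 85, d = 1244.
RR = [a/(a+b)] / [c/(c+d)] = (202/475) / (85/1329) = 0.42526/0.06396 = 6.64911

6.65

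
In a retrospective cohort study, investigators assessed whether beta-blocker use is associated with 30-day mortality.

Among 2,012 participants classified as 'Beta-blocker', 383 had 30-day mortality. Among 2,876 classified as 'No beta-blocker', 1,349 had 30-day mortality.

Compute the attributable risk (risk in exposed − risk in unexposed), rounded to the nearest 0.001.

-0.279

From the description: a = 383, b = 1629, c = 1349, d = 1527.
Risk in exposed = 383/2012 = 0.190358; risk in unexposed = 1349/2876 = 0.469054.
Risk difference = 0.190358 − 0.469054 = -0.278696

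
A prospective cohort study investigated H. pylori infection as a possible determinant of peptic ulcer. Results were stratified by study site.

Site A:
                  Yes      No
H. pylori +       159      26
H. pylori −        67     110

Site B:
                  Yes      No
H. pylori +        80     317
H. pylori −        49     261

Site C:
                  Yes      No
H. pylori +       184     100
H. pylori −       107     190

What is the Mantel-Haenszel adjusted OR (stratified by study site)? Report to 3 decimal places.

3.054

OR_MH = Σ(aᵢdᵢ/nᵢ) / Σ(bᵢcᵢ/nᵢ), where nᵢ is the stratum total.
Stratum 1 (Site A): n = 362; a·d/n = 159·110/362 = 48.3149; b·c/n = 26·67/362 = 4.8122
Stratum 2 (Site B): n = 707; a·d/n = 80·261/707 = 29.5332; b·c/n = 317·49/707 = 21.9703
Stratum 3 (Site C): n = 581; a·d/n = 184·190/581 = 60.1721; b·c/n = 100·107/581 = 18.4165
OR_MH = (48.3149 + 29.5332 + 60.1721) / (4.8122 + 21.9703 + 18.4165) = 138.0203 / 45.1990 = 3.05362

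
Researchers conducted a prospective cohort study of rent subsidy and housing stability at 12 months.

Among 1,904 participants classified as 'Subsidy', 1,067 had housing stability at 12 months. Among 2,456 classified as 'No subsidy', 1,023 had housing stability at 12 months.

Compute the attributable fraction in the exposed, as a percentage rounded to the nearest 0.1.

From the description: a = 1067, b = 837, c = 1023, d = 1433.
Risk in exposed = 1067/1904 = 0.56040; risk in unexposed = 1023/2456 = 0.41653.
RR = 0.56040/0.41653 = 1.34540
AR% = (RR − 1)/RR × 100 = (1.34540 − 1)/1.34540 × 100 = 25.6725%

25.7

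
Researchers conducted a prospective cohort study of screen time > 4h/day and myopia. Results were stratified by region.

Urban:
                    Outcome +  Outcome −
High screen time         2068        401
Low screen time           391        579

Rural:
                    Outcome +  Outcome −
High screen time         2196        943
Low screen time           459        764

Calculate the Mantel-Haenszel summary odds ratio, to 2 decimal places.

5.06

OR_MH = Σ(aᵢdᵢ/nᵢ) / Σ(bᵢcᵢ/nᵢ), where nᵢ is the stratum total.
Stratum 1 (Urban): n = 3439; a·d/n = 2068·579/3439 = 348.1745; b·c/n = 401·391/3439 = 45.5920
Stratum 2 (Rural): n = 4362; a·d/n = 2196·764/4362 = 384.6272; b·c/n = 943·459/4362 = 99.2290
OR_MH = (348.1745 + 384.6272) / (45.5920 + 99.2290) = 732.8017 / 144.8211 = 5.06005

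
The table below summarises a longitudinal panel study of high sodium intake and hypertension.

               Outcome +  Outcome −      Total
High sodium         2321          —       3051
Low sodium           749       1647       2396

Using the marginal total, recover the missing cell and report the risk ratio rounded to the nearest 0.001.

The missing cell is in the exposed row: 3051 − 2321 = 730.
So a = 2321, b = 730, c = 749, d = 1647.
RR = [a/(a+b)] / [c/(c+d)] = (2321/3051) / (749/2396) = 0.76073/0.31260 = 2.43354

2.434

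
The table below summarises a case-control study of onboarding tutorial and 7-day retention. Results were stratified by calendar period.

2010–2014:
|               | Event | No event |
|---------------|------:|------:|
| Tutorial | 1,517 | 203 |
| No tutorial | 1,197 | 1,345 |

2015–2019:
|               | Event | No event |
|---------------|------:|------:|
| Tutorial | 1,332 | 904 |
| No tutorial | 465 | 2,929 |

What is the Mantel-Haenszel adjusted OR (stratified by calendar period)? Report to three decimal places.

OR_MH = Σ(aᵢdᵢ/nᵢ) / Σ(bᵢcᵢ/nᵢ), where nᵢ is the stratum total.
Stratum 1 (2010–2014): n = 4262; a·d/n = 1517·1345/4262 = 478.7342; b·c/n = 203·1197/4262 = 57.0134
Stratum 2 (2015–2019): n = 5630; a·d/n = 1332·2929/5630 = 692.9712; b·c/n = 904·465/5630 = 74.6643
OR_MH = (478.7342 + 692.9712) / (57.0134 + 74.6643) = 1171.7054 / 131.6777 = 8.89828

8.898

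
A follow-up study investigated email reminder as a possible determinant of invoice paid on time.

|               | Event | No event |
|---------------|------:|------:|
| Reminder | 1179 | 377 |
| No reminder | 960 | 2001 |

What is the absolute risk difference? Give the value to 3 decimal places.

Cells: a = 1179, b = 377, c = 960, d = 2001.
Risk in exposed = 1179/1556 = 0.757712; risk in unexposed = 960/2961 = 0.324215.
Risk difference = 0.757712 − 0.324215 = 0.433497

0.433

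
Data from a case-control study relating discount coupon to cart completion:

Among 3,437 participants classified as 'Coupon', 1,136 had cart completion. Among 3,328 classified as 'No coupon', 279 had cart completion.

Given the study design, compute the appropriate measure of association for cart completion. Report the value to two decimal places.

From the description: a = 1136, b = 2301, c = 279, d = 3049.
This is a case-control study: participants were sampled on outcome status, so risks in the source population cannot be estimated directly — relative risk is not valid here. The odds ratio is the appropriate measure.
OR = (a·d)/(b·c) = (1136 × 3049) / (2301 × 279) = 3463664 / 641979 = 5.39529

5.40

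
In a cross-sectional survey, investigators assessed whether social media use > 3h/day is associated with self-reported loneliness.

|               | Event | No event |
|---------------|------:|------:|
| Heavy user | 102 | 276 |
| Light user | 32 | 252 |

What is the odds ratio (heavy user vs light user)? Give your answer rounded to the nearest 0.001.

Cells: a = 102, b = 276, c = 32, d = 252.
OR = (a·d)/(b·c) = (102 × 252) / (276 × 32) = 25704 / 8832 = 2.91033
The odds of self-reported loneliness are about 2.91 times as high in the heavy user group.

2.910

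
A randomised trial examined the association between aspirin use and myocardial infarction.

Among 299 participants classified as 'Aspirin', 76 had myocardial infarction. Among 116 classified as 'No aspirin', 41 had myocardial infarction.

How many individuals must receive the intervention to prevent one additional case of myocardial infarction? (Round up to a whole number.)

11

Risk in treated group = 76/299 = 0.25418; risk in control = 41/116 = 0.35345.
Absolute risk reduction = 0.35345 − 0.25418 = 0.09927
NNT = 1 / ARR = 1 / 0.09927 = 10.074 → round up → 11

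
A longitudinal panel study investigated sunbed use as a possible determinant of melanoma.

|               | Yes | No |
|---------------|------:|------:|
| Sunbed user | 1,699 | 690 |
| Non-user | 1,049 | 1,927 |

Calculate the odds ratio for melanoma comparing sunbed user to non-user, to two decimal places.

Cells: a = 1699, b = 690, c = 1049, d = 1927.
OR = (a·d)/(b·c) = (1699 × 1927) / (690 × 1049) = 3273973 / 723810 = 4.52325
The odds of melanoma are about 4.52 times as high in the sunbed user group.

4.52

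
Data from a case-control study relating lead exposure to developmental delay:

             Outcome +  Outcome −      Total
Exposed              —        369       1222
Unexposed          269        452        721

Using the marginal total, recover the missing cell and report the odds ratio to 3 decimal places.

3.884

The missing cell is in the exposed row: 1222 − 369 = 853.
So a = 853, b = 369, c = 269, d = 452.
OR = (a·d)/(b·c) = (853 × 452) / (369 × 269) = 385556 / 99261 = 3.88426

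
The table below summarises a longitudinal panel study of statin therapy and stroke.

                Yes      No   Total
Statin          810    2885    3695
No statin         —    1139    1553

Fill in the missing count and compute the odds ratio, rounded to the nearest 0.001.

The missing cell is in the unexposed row: 1553 − 1139 = 414.
So a = 810, b = 2885, c = 414, d = 1139.
OR = (a·d)/(b·c) = (810 × 1139) / (2885 × 414) = 922590 / 1194390 = 0.77244

0.772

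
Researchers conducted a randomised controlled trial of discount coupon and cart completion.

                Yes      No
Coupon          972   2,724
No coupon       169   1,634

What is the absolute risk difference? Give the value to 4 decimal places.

0.1693

Cells: a = 972, b = 2724, c = 169, d = 1634.
Risk in exposed = 972/3696 = 0.262987; risk in unexposed = 169/1803 = 0.093733.
Risk difference = 0.262987 − 0.093733 = 0.169254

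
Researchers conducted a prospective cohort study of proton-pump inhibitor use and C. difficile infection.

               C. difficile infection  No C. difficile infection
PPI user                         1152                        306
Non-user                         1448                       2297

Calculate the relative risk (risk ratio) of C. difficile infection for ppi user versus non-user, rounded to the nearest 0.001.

2.044

Cells: a = 1152, b = 306, c = 1448, d = 2297.
Risk in exposed = 1152/1458 = 0.79012; risk in unexposed = 1448/3745 = 0.38665.
RR = 0.79012 / 0.38665 = 2.04352
The risk among the exposed is 2.04 times that among the unexposed.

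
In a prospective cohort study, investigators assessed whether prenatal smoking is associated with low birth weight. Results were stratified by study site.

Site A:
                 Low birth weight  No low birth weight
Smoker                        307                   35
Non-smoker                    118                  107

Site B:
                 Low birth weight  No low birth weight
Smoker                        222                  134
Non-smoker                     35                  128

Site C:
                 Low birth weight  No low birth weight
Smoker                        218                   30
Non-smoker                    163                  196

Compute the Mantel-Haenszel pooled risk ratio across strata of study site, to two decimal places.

RR_MH = Σ(aᵢ·n₀ᵢ/nᵢ) / Σ(cᵢ·n₁ᵢ/nᵢ), with n₁ᵢ = aᵢ+bᵢ (exposed), n₀ᵢ = cᵢ+dᵢ (unexposed), nᵢ = n₁ᵢ+n₀ᵢ.
Stratum 1 (Site A): n₁ = 342, n₀ = 225, n = 567; a·n₀/n = 307·225/567 = 121.8254; c·n₁/n = 118·342/567 = 71.1746
Stratum 2 (Site B): n₁ = 356, n₀ = 163, n = 519; a·n₀/n = 222·163/519 = 69.7225; c·n₁/n = 35·356/519 = 24.0077
Stratum 3 (Site C): n₁ = 248, n₀ = 359, n = 607; a·n₀/n = 218·359/607 = 128.9325; c·n₁/n = 163·248/607 = 66.5964
RR_MH = (121.8254 + 69.7225 + 128.9325) / (71.1746 + 24.0077 + 66.5964) = 320.4804 / 161.7787 = 1.98098

1.98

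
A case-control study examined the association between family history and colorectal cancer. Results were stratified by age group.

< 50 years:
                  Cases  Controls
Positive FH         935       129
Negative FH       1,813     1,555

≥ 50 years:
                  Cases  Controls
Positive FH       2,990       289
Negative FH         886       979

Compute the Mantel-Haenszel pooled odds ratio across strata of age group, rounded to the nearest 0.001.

8.748

OR_MH = Σ(aᵢdᵢ/nᵢ) / Σ(bᵢcᵢ/nᵢ), where nᵢ is the stratum total.
Stratum 1 (< 50 years): n = 4432; a·d/n = 935·1555/4432 = 328.0517; b·c/n = 129·1813/4432 = 52.7701
Stratum 2 (≥ 50 years): n = 5144; a·d/n = 2990·979/5144 = 569.0533; b·c/n = 289·886/5144 = 49.7772
OR_MH = (328.0517 + 569.0533) / (52.7701 + 49.7772) = 897.1049 / 102.5473 = 8.74821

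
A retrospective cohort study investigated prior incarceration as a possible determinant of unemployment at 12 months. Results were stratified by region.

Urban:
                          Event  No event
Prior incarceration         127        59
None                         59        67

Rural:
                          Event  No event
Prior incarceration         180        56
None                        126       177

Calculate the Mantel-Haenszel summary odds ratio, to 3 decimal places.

OR_MH = Σ(aᵢdᵢ/nᵢ) / Σ(bᵢcᵢ/nᵢ), where nᵢ is the stratum total.
Stratum 1 (Urban): n = 312; a·d/n = 127·67/312 = 27.2724; b·c/n = 59·59/312 = 11.1571
Stratum 2 (Rural): n = 539; a·d/n = 180·177/539 = 59.1095; b·c/n = 56·126/539 = 13.0909
OR_MH = (27.2724 + 59.1095) / (11.1571 + 13.0909) = 86.3819 / 24.2480 = 3.56244

3.562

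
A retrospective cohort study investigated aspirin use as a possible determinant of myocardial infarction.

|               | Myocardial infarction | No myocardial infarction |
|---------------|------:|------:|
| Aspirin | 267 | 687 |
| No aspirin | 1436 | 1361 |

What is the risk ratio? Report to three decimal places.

Cells: a = 267, b = 687, c = 1436, d = 1361.
Risk in exposed = 267/954 = 0.27987; risk in unexposed = 1436/2797 = 0.51341.
RR = 0.27987 / 0.51341 = 0.54513
The risk is 45% lower among the exposed than among the unexposed.

0.545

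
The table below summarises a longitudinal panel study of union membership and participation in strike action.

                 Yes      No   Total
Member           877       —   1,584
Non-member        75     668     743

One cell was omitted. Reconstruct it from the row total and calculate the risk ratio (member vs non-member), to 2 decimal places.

5.48

The missing cell is in the exposed row: 1584 − 877 = 707.
So a = 877, b = 707, c = 75, d = 668.
RR = [a/(a+b)] / [c/(c+d)] = (877/1584) / (75/743) = 0.55366/0.10094 = 5.48494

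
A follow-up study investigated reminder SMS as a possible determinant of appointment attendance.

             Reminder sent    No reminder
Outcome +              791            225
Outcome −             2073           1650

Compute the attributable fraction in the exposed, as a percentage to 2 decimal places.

56.55

Reading the table with exposure as columns: a = 791 (Reminder sent, case), b = 2073 (Reminder sent, non-case), c = 225 (No reminder, case), d = 1650.
Risk in exposed = 791/2864 = 0.27619; risk in unexposed = 225/1875 = 0.12000.
RR = 0.27619/0.12000 = 2.30156
AR% = (RR − 1)/RR × 100 = (2.30156 − 1)/2.30156 × 100 = 56.5512%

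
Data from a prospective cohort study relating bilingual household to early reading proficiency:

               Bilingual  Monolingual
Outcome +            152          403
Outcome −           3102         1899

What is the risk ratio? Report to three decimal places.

Reading the table with exposure as columns: a = 152 (Bilingual, case), b = 3102 (Bilingual, non-case), c = 403 (Monolingual, case), d = 1899.
Risk in exposed = 152/3254 = 0.04671; risk in unexposed = 403/2302 = 0.17507.
RR = 0.04671 / 0.17507 = 0.26682
The risk is 73% lower among the exposed than among the unexposed.

0.267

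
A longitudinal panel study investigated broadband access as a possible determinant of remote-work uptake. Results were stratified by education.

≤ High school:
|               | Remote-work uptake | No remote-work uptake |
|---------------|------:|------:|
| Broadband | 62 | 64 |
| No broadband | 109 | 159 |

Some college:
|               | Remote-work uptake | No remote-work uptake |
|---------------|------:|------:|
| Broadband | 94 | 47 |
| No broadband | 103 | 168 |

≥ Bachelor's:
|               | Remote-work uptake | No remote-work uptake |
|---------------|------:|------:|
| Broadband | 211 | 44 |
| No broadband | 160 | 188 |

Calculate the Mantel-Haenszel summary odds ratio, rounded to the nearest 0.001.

3.140

OR_MH = Σ(aᵢdᵢ/nᵢ) / Σ(bᵢcᵢ/nᵢ), where nᵢ is the stratum total.
Stratum 1 (≤ High school): n = 394; a·d/n = 62·159/394 = 25.0203; b·c/n = 64·109/394 = 17.7056
Stratum 2 (Some college): n = 412; a·d/n = 94·168/412 = 38.3301; b·c/n = 47·103/412 = 11.7500
Stratum 3 (≥ Bachelor's): n = 603; a·d/n = 211·188/603 = 65.7844; b·c/n = 44·160/603 = 11.6750
OR_MH = (25.0203 + 38.3301 + 65.7844) / (17.7056 + 11.7500 + 11.6750) = 129.1348 / 41.1305 = 3.13963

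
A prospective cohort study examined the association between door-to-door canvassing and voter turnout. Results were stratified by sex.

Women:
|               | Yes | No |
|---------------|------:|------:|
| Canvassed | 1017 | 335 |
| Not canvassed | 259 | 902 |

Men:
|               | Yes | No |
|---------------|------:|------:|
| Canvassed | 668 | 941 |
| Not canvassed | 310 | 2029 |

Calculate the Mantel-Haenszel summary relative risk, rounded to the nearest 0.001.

RR_MH = Σ(aᵢ·n₀ᵢ/nᵢ) / Σ(cᵢ·n₁ᵢ/nᵢ), with n₁ᵢ = aᵢ+bᵢ (exposed), n₀ᵢ = cᵢ+dᵢ (unexposed), nᵢ = n₁ᵢ+n₀ᵢ.
Stratum 1 (Women): n₁ = 1352, n₀ = 1161, n = 2513; a·n₀/n = 1017·1161/2513 = 469.8516; c·n₁/n = 259·1352/2513 = 139.3426
Stratum 2 (Men): n₁ = 1609, n₀ = 2339, n = 3948; a·n₀/n = 668·2339/3948 = 395.7579; c·n₁/n = 310·1609/3948 = 126.3399
RR_MH = (469.8516 + 395.7579) / (139.3426 + 126.3399) = 865.6094 / 265.6825 = 3.25806

3.258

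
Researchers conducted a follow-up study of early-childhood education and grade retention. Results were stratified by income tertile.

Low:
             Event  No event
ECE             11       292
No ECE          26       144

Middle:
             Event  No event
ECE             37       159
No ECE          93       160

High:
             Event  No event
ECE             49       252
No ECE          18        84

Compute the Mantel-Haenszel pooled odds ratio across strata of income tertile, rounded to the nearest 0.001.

0.444

OR_MH = Σ(aᵢdᵢ/nᵢ) / Σ(bᵢcᵢ/nᵢ), where nᵢ is the stratum total.
Stratum 1 (Low): n = 473; a·d/n = 11·144/473 = 3.3488; b·c/n = 292·26/473 = 16.0507
Stratum 2 (Middle): n = 449; a·d/n = 37·160/449 = 13.1849; b·c/n = 159·93/449 = 32.9332
Stratum 3 (High): n = 403; a·d/n = 49·84/403 = 10.2134; b·c/n = 252·18/403 = 11.2556
OR_MH = (3.3488 + 13.1849 + 10.2134) / (16.0507 + 32.9332 + 11.2556) = 26.7471 / 60.2395 = 0.44401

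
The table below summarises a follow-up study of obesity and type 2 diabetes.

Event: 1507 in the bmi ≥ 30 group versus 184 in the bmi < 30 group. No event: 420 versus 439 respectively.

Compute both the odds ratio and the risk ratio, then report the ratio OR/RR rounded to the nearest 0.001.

3.233

From the description: a = 1507, b = 420, c = 184, d = 439.
OR = (1507·439)/(420·184) = 661573/77280 = 8.56073
Risk in exposed = 1507/1927 = 0.78204; risk in unexposed = 184/623 = 0.29535; RR = 2.64790
OR/RR = 8.56073 / 2.64790 = 3.23302
The outcome is not rare, so the OR lies further from 1 than the RR.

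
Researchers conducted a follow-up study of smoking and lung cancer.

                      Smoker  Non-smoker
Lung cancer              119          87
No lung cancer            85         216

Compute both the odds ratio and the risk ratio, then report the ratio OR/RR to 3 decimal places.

Reading the table with exposure as columns: a = 119 (Smoker, case), b = 85 (Smoker, non-case), c = 87 (Non-smoker, case), d = 216.
OR = (119·216)/(85·87) = 25704/7395 = 3.47586
Risk in exposed = 119/204 = 0.58333; risk in unexposed = 87/303 = 0.28713; RR = 2.03161
OR/RR = 3.47586 / 2.03161 = 1.71089
The outcome is not rare, so the OR lies further from 1 than the RR.

1.711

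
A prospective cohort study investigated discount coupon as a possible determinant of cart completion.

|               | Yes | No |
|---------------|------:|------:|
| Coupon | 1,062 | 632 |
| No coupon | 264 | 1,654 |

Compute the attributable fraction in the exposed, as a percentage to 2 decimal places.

Cells: a = 1062, b = 632, c = 264, d = 1654.
Risk in exposed = 1062/1694 = 0.62692; risk in unexposed = 264/1918 = 0.13764.
RR = 0.62692/0.13764 = 4.55466
AR% = (RR − 1)/RR × 100 = (4.55466 − 1)/4.55466 × 100 = 78.0445%

78.04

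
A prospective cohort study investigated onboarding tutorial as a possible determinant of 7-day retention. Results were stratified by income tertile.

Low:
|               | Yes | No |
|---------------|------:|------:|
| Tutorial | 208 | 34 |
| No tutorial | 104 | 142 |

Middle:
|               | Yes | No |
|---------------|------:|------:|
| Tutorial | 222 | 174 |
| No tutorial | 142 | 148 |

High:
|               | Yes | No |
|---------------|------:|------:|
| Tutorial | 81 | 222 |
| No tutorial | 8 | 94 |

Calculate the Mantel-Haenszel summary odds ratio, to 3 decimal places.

2.670

OR_MH = Σ(aᵢdᵢ/nᵢ) / Σ(bᵢcᵢ/nᵢ), where nᵢ is the stratum total.
Stratum 1 (Low): n = 488; a·d/n = 208·142/488 = 60.5246; b·c/n = 34·104/488 = 7.2459
Stratum 2 (Middle): n = 686; a·d/n = 222·148/686 = 47.8950; b·c/n = 174·142/686 = 36.0175
Stratum 3 (High): n = 405; a·d/n = 81·94/405 = 18.8000; b·c/n = 222·8/405 = 4.3852
OR_MH = (60.5246 + 47.8950 + 18.8000) / (7.2459 + 36.0175 + 4.3852) = 127.2196 / 47.6486 = 2.66996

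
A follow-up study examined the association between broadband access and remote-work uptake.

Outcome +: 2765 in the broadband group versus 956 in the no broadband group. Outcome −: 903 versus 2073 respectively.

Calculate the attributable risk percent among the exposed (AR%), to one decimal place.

From the description: a = 2765, b = 903, c = 956, d = 2073.
Risk in exposed = 2765/3668 = 0.75382; risk in unexposed = 956/3029 = 0.31562.
RR = 0.75382/0.31562 = 2.38840
AR% = (RR − 1)/RR × 100 = (2.38840 − 1)/2.38840 × 100 = 58.1310%

58.1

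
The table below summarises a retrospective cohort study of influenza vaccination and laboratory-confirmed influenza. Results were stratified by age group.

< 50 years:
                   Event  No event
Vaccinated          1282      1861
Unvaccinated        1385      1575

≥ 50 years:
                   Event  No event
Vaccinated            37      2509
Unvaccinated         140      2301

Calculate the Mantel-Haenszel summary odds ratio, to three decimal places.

OR_MH = Σ(aᵢdᵢ/nᵢ) / Σ(bᵢcᵢ/nᵢ), where nᵢ is the stratum total.
Stratum 1 (< 50 years): n = 6103; a·d/n = 1282·1575/6103 = 330.8455; b·c/n = 1861·1385/6103 = 422.3308
Stratum 2 (≥ 50 years): n = 4987; a·d/n = 37·2301/4987 = 17.0718; b·c/n = 2509·140/4987 = 70.4351
OR_MH = (330.8455 + 17.0718) / (422.3308 + 70.4351) = 347.9173 / 492.7660 = 0.70605

0.706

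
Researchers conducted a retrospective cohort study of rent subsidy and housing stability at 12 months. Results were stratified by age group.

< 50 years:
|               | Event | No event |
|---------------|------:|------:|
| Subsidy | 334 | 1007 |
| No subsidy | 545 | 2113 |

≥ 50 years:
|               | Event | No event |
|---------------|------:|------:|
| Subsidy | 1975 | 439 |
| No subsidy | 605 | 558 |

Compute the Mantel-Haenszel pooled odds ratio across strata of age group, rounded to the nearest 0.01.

2.29

OR_MH = Σ(aᵢdᵢ/nᵢ) / Σ(bᵢcᵢ/nᵢ), where nᵢ is the stratum total.
Stratum 1 (< 50 years): n = 3999; a·d/n = 334·2113/3999 = 176.4796; b·c/n = 1007·545/3999 = 137.2381
Stratum 2 (≥ 50 years): n = 3577; a·d/n = 1975·558/3577 = 308.0934; b·c/n = 439·605/3577 = 74.2508
OR_MH = (176.4796 + 308.0934) / (137.2381 + 74.2508) = 484.5730 / 211.4888 = 2.29125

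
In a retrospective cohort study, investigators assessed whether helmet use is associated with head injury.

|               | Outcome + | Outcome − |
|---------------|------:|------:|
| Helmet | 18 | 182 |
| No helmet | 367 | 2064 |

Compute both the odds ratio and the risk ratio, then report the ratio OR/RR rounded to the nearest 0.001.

0.933

Cells: a = 18, b = 182, c = 367, d = 2064.
OR = (18·2064)/(182·367) = 37152/66794 = 0.55622
Risk in exposed = 18/200 = 0.09000; risk in unexposed = 367/2431 = 0.15097; RR = 0.59616
OR/RR = 0.55622 / 0.59616 = 0.93300
The outcome is not rare, so the OR lies further from 1 than the RR.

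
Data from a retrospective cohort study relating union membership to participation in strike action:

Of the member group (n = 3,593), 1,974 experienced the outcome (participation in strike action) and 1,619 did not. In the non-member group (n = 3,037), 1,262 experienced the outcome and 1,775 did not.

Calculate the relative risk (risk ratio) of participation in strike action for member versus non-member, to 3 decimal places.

1.322

From the description: a = 1974, b = 1619, c = 1262, d = 1775.
Risk in exposed = 1974/3593 = 0.54940; risk in unexposed = 1262/3037 = 0.41554.
RR = 0.54940 / 0.41554 = 1.32213
The risk among the exposed is 1.32 times that among the unexposed.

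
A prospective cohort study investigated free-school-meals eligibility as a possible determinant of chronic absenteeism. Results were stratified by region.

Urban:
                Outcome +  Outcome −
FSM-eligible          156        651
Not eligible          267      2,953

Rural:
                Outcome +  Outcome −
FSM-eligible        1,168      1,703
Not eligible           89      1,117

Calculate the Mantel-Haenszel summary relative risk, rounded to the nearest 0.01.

RR_MH = Σ(aᵢ·n₀ᵢ/nᵢ) / Σ(cᵢ·n₁ᵢ/nᵢ), with n₁ᵢ = aᵢ+bᵢ (exposed), n₀ᵢ = cᵢ+dᵢ (unexposed), nᵢ = n₁ᵢ+n₀ᵢ.
Stratum 1 (Urban): n₁ = 807, n₀ = 3220, n = 4027; a·n₀/n = 156·3220/4027 = 124.7380; c·n₁/n = 267·807/4027 = 53.5061
Stratum 2 (Rural): n₁ = 2871, n₀ = 1206, n = 4077; a·n₀/n = 1168·1206/4077 = 345.5011; c·n₁/n = 89·2871/4077 = 62.6733
RR_MH = (124.7380 + 345.5011) / (53.5061 + 62.6733) = 470.2391 / 116.1794 = 4.04753

4.05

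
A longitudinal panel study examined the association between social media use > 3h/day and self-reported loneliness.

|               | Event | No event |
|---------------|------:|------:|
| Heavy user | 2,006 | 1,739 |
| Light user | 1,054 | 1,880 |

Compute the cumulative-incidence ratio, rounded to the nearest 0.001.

1.491

Cells: a = 2006, b = 1739, c = 1054, d = 1880.
Risk in exposed = 2006/3745 = 0.53565; risk in unexposed = 1054/2934 = 0.35924.
RR = 0.53565 / 0.35924 = 1.49107
The risk among the exposed is 1.49 times that among the unexposed.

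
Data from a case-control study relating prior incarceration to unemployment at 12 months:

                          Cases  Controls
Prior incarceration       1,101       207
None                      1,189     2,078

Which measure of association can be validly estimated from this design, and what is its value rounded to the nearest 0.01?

9.30

Cells: a = 1101, b = 207, c = 1189, d = 2078.
This is a case-control study: participants were sampled on outcome status, so risks in the source population cannot be estimated directly — relative risk is not valid here. The odds ratio is the appropriate measure.
OR = (a·d)/(b·c) = (1101 × 2078) / (207 × 1189) = 2287878 / 246123 = 9.29567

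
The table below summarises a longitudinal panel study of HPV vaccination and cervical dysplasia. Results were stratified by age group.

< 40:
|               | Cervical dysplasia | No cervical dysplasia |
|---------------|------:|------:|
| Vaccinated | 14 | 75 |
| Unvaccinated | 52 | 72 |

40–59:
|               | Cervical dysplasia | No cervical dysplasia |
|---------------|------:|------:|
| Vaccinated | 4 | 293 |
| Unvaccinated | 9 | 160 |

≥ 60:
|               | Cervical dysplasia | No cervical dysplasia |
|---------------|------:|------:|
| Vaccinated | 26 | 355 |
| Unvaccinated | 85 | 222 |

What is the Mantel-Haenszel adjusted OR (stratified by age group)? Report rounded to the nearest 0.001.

0.214

OR_MH = Σ(aᵢdᵢ/nᵢ) / Σ(bᵢcᵢ/nᵢ), where nᵢ is the stratum total.
Stratum 1 (< 40): n = 213; a·d/n = 14·72/213 = 4.7324; b·c/n = 75·52/213 = 18.3099
Stratum 2 (40–59): n = 466; a·d/n = 4·160/466 = 1.3734; b·c/n = 293·9/466 = 5.6588
Stratum 3 (≥ 60): n = 688; a·d/n = 26·222/688 = 8.3895; b·c/n = 355·85/688 = 43.8590
OR_MH = (4.7324 + 1.3734 + 8.3895) / (18.3099 + 5.6588 + 43.8590) = 14.4953 / 67.8277 = 0.21371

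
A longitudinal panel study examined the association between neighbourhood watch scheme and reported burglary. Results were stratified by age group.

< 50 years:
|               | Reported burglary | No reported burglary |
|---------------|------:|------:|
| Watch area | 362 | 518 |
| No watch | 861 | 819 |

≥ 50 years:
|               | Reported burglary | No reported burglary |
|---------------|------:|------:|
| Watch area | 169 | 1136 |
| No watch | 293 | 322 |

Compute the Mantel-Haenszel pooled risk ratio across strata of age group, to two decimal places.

RR_MH = Σ(aᵢ·n₀ᵢ/nᵢ) / Σ(cᵢ·n₁ᵢ/nᵢ), with n₁ᵢ = aᵢ+bᵢ (exposed), n₀ᵢ = cᵢ+dᵢ (unexposed), nᵢ = n₁ᵢ+n₀ᵢ.
Stratum 1 (< 50 years): n₁ = 880, n₀ = 1680, n = 2560; a·n₀/n = 362·1680/2560 = 237.5625; c·n₁/n = 861·880/2560 = 295.9688
Stratum 2 (≥ 50 years): n₁ = 1305, n₀ = 615, n = 1920; a·n₀/n = 169·615/1920 = 54.1328; c·n₁/n = 293·1305/1920 = 199.1484
RR_MH = (237.5625 + 54.1328) / (295.9688 + 199.1484) = 291.6953 / 495.1172 = 0.58914

0.59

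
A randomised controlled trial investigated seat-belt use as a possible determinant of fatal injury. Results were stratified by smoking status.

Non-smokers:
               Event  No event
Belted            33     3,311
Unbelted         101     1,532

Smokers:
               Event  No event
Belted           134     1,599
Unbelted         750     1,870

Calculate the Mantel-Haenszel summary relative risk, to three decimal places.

RR_MH = Σ(aᵢ·n₀ᵢ/nᵢ) / Σ(cᵢ·n₁ᵢ/nᵢ), with n₁ᵢ = aᵢ+bᵢ (exposed), n₀ᵢ = cᵢ+dᵢ (unexposed), nᵢ = n₁ᵢ+n₀ᵢ.
Stratum 1 (Non-smokers): n₁ = 3344, n₀ = 1633, n = 4977; a·n₀/n = 33·1633/4977 = 10.8276; c·n₁/n = 101·3344/4977 = 67.8610
Stratum 2 (Smokers): n₁ = 1733, n₀ = 2620, n = 4353; a·n₀/n = 134·2620/4353 = 80.6524; c·n₁/n = 750·1733/4353 = 298.5872
RR_MH = (10.8276 + 80.6524) / (67.8610 + 298.5872) = 91.4800 / 366.4481 = 0.24964

0.250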